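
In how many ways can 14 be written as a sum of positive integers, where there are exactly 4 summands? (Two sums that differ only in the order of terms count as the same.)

23

Enumerating:
11 + 1 + 1 + 1
10 + 2 + 1 + 1
9 + 3 + 1 + 1
9 + 2 + 2 + 1
8 + 4 + 1 + 1
8 + 3 + 2 + 1
8 + 2 + 2 + 2
7 + 5 + 1 + 1
7 + 4 + 2 + 1
7 + 3 + 3 + 1
7 + 3 + 2 + 2
6 + 6 + 1 + 1
6 + 5 + 2 + 1
6 + 4 + 3 + 1
6 + 4 + 2 + 2
6 + 3 + 3 + 2
5 + 5 + 3 + 1
5 + 5 + 2 + 2
5 + 4 + 4 + 1
5 + 4 + 3 + 2
5 + 3 + 3 + 3
4 + 4 + 4 + 2
4 + 4 + 3 + 3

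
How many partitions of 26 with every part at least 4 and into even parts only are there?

24

Listing the qualifying partitions of 26:
26
22+4
20+6
18+8
18+4+4
16+10
16+6+4
14+12
14+8+4
14+6+6
14+4+4+4
12+10+4
12+8+6
12+6+4+4
10+10+6
10+8+8
10+8+4+4
10+6+6+4
10+4+4+4+4
8+8+6+4
8+6+6+6
8+6+4+4+4
6+6+6+4+4
6+4+4+4+4+4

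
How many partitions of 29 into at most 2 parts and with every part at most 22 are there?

8

The partitions of 29 that satisfy the conditions:
22+7
21+8
20+9
19+10
18+11
17+12
16+13
15+14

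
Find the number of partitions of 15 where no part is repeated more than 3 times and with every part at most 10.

Direct enumeration gives 94 partitions.

94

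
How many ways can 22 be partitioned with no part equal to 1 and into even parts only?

56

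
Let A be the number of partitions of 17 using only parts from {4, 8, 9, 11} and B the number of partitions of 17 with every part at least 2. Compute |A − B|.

64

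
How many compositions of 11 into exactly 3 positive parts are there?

45

A composition of 11 into 3 positive parts is chosen by placing 2 dividers among the 10 gaps between 11 units: C(10,2) = 45.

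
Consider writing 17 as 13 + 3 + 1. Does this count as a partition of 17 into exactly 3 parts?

The parts sum to 17, and the condition 'there are exactly 3 summands' holds.

Yes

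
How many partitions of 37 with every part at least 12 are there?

9

Listing the qualifying partitions of 37:
37
25+12
24+13
23+14
22+15
21+16
20+17
19+18
13+12+12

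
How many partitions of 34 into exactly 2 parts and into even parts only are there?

8

The partitions of 34 that satisfy the conditions:
32 + 2
30 + 4
28 + 6
26 + 8
24 + 10
22 + 12
20 + 14
18 + 16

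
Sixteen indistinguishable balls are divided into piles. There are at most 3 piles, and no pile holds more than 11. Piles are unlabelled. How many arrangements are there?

21

The partitions of 16 that satisfy the conditions:
11+5
11+4+1
11+3+2
10+6
10+5+1
10+4+2
10+3+3
9+7
9+6+1
9+5+2
9+4+3
8+8
8+7+1
8+6+2
8+5+3
8+4+4
7+7+2
7+6+3
7+5+4
6+6+4
6+5+5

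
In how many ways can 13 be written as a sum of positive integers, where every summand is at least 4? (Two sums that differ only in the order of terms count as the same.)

5

The partitions of 13 that satisfy the conditions:
13
4, 9
5, 8
6, 7
4, 4, 5
That's 5 in total.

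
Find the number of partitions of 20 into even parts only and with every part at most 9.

23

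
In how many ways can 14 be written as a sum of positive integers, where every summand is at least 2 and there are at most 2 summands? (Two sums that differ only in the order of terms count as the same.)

7

They are:
14
12+2
11+3
10+4
9+5
8+6
7+7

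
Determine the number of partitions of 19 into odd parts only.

A partial list (first 12 by largest part):
19
1, 1, 17
1, 3, 15
1, 1, 1, 1, 15
1, 5, 13
3, 3, 13
1, 1, 1, 3, 13
1, 1, 1, 1, 1, 1, 13
1, 7, 11
3, 5, 11
1, 1, 1, 5, 11
1, 1, 3, 3, 11
…and 42 more, for 54 total.

54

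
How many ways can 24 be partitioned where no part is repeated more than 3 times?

722

There are 722 such partitions.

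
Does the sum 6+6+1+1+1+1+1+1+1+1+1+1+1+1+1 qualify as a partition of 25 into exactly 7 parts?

The parts sum to 25, and the condition 'there are exactly 7 summands' is violated.

No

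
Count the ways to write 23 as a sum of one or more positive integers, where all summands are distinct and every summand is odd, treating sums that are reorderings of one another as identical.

They are:
23
19+3+1
17+5+1
15+7+1
15+5+3
13+9+1
13+7+3
11+9+3
11+7+5

9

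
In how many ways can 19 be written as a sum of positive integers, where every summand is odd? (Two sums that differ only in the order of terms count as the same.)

There are too many to list fully; the first 12 (by largest part) are:
19
17 + 1 + 1
15 + 3 + 1
15 + 1 + 1 + 1 + 1
13 + 5 + 1
13 + 3 + 3
13 + 3 + 1 + 1 + 1
13 + 1 + 1 + 1 + 1 + 1 + 1
11 + 7 + 1
11 + 5 + 3
11 + 5 + 1 + 1 + 1
11 + 3 + 3 + 1 + 1
…and 42 more, for 54 total.

54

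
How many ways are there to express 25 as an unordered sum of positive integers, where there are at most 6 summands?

Counting exhaustively, 612 partitions satisfy the conditions.

612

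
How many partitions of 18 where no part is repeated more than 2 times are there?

Enumerating by decreasing first part gives 135 partitions in all.

135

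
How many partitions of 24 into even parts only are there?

77

Counting exhaustively, 77 partitions satisfy the conditions.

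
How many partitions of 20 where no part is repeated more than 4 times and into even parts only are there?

34

There are too many to list fully; the first 12 (by largest part) are:
20
18 + 2
16 + 4
16 + 2 + 2
14 + 6
14 + 4 + 2
14 + 2 + 2 + 2
12 + 8
12 + 6 + 2
12 + 4 + 4
12 + 4 + 2 + 2
12 + 2 + 2 + 2 + 2
…and 22 more, for 34 total.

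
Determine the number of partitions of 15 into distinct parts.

A partial list (first 12 by largest part):
15
1,14
2,13
3,12
1,2,12
4,11
1,3,11
5,10
1,4,10
2,3,10
6,9
1,5,9
…and 15 more, for 27 total.

27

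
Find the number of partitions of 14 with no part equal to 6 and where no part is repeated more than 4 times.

There are 81 such partitions.

81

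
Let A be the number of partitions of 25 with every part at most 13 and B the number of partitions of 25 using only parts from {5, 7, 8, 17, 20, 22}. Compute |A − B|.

1759

Partitions of 25 with every part at most 13: 1763.
Partitions of 25 using only parts from {5, 7, 8, 17, 20, 22}: 4.
|1763 − 4| = 1759.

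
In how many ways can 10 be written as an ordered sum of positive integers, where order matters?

The number of compositions of n is 2^(n−1); here 2^9 = 512.

512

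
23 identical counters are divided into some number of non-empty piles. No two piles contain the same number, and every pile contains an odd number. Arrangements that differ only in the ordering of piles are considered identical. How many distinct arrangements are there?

The partitions of 23 that satisfy the conditions:
23
19+3+1
17+5+1
15+7+1
15+5+3
13+9+1
13+7+3
11+9+3
11+7+5

9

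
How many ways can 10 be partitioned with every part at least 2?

12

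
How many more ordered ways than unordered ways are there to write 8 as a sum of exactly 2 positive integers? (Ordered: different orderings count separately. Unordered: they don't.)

3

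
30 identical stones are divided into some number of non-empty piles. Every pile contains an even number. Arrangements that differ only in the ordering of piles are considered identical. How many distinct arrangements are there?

A full systematic count gives 176.

176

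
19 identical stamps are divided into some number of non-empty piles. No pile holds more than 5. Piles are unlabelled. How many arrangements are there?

164

Counting exhaustively, 164 partitions satisfy the conditions.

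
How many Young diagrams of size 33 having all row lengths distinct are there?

448

Direct enumeration gives 448 partitions.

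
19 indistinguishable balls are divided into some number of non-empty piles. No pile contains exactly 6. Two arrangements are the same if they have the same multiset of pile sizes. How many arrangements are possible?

389

Enumerating by decreasing first part gives 389 partitions in all.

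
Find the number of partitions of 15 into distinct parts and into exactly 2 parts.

The partitions of 15 that satisfy the conditions:
14 + 1
13 + 2
12 + 3
11 + 4
10 + 5
9 + 6
8 + 7
Counting gives 7.

7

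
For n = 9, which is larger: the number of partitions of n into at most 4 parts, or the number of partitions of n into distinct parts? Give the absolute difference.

Partitions of 9 into at most 4 parts: 18.
Partitions of 9 into distinct parts: 8.
|18 − 8| = 10.

10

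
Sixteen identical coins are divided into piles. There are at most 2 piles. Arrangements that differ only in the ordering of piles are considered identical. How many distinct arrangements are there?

9

Enumerating:
16
15,1
14,2
13,3
12,4
11,5
10,6
9,7
8,8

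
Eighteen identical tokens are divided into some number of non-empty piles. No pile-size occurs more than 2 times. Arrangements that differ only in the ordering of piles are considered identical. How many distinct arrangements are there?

135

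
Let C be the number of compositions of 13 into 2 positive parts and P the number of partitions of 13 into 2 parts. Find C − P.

6

Compositions: C(12,1) = 12.
Unordered (partitions into 2 parts): 6.
Difference: 12 − 6 = 6.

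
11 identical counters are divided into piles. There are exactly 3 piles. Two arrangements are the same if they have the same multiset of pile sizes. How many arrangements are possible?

The partitions of 11 that satisfy the conditions:
9+1+1
8+2+1
7+3+1
7+2+2
6+4+1
6+3+2
5+5+1
5+4+2
5+3+3
4+4+3

10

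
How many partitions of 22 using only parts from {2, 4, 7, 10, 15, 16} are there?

17

The partitions of 22 that satisfy the conditions:
16+4+2
16+2+2+2
15+7
10+10+2
10+4+4+4
10+4+4+2+2
10+4+2+2+2+2
10+2+2+2+2+2+2
7+7+4+4
7+7+4+2+2
7+7+2+2+2+2
4+4+4+4+4+2
4+4+4+4+2+2+2
4+4+4+2+2+2+2+2
4+4+2+2+2+2+2+2+2
4+2+2+2+2+2+2+2+2+2
2+2+2+2+2+2+2+2+2+2+2
That's 17 in total.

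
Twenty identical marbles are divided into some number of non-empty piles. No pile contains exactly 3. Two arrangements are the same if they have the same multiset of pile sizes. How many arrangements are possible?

There are 330 such partitions.

330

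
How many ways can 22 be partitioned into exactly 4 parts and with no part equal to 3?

A partial list (first 12 by largest part):
1 + 1 + 1 + 19
1 + 1 + 2 + 18
1 + 2 + 2 + 17
1 + 1 + 4 + 16
2 + 2 + 2 + 16
1 + 1 + 5 + 15
1 + 2 + 4 + 15
1 + 1 + 6 + 14
1 + 2 + 5 + 14
2 + 2 + 4 + 14
1 + 1 + 7 + 13
1 + 2 + 6 + 13
…and 42 more, for 54 total.

54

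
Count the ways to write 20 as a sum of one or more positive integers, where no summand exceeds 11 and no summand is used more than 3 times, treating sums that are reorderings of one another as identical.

Enumerating by decreasing first part gives 266 partitions in all.

266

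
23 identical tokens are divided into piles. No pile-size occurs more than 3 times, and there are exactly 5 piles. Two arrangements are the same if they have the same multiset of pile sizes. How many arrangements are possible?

A full systematic count gives 136.

136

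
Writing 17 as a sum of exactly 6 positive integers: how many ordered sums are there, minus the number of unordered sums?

Ordered (compositions into 6 parts): C(16,5) = 4368.
Partitions of 17 into exactly 6 parts: 44.
Difference: 4368 − 44 = 4324.

4324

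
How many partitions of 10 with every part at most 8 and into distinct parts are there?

They are:
2, 8
3, 7
1, 2, 7
4, 6
1, 3, 6
1, 4, 5
2, 3, 5
1, 2, 3, 4
That's 8 in total.

8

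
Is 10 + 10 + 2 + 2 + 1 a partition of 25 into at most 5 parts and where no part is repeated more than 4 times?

Yes

The parts sum to 25, and the condition 'there are at most 5 summands' holds; the condition 'no summand is used more than 4 times' holds.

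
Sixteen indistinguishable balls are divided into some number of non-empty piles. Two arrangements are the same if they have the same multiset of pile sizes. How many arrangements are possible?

231

Enumerating by decreasing first part gives 231 partitions in all.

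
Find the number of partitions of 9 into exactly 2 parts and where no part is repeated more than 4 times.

4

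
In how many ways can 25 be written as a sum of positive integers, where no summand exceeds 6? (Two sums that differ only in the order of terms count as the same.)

612

Direct enumeration gives 612 partitions.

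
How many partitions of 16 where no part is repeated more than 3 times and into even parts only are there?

16

The partitions of 16 that satisfy the conditions:
16
14+2
12+4
12+2+2
10+6
10+4+2
10+2+2+2
8+8
8+6+2
8+4+4
8+4+2+2
6+6+4
6+6+2+2
6+4+4+2
6+4+2+2+2
4+4+4+2+2
Counting gives 16.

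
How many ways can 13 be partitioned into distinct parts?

Enumerating:
13
12,1
11,2
10,3
10,2,1
9,4
9,3,1
8,5
8,4,1
8,3,2
7,6
7,5,1
7,4,2
7,3,2,1
6,5,2
6,4,3
6,4,2,1
5,4,3,1

18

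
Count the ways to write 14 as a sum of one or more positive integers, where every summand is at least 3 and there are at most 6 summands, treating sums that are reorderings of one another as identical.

13

They are:
14
11, 3
10, 4
9, 5
8, 6
8, 3, 3
7, 7
7, 4, 3
6, 5, 3
6, 4, 4
5, 5, 4
5, 3, 3, 3
4, 4, 3, 3
That's 13 in total.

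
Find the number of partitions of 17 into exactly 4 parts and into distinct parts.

They are:
1, 2, 3, 11
1, 2, 4, 10
1, 2, 5, 9
1, 3, 4, 9
1, 2, 6, 8
1, 3, 5, 8
2, 3, 4, 8
1, 3, 6, 7
1, 4, 5, 7
2, 3, 5, 7
2, 4, 5, 6
Counting gives 11.

11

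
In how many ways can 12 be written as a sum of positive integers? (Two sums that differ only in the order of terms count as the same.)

Direct enumeration gives 77 partitions.

77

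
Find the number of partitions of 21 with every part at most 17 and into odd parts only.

74

Enumerating by decreasing first part gives 74 partitions in all.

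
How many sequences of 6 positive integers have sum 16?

3003

Equivalently, choose which 5 of the 15 gaps become plus signs: C(15,5) = 3003.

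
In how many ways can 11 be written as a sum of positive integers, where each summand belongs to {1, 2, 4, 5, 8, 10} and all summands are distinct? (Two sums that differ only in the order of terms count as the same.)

They are:
10+1
8+2+1
5+4+2

3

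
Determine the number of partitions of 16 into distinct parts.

32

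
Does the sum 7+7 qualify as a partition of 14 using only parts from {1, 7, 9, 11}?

Yes

The parts sum to 14, and the condition 'each summand belongs to {1, 7, 9, 11}' holds.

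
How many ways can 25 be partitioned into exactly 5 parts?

Counting exhaustively, 192 partitions satisfy the conditions.

192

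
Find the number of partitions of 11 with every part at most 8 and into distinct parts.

The partitions of 11 that satisfy the conditions:
8,3
8,2,1
7,4
7,3,1
6,5
6,4,1
6,3,2
5,4,2
5,3,2,1
That's 9 in total.

9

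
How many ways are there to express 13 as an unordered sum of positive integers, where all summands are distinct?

18

The partitions of 13 that satisfy the conditions:
13
12,1
11,2
10,3
10,2,1
9,4
9,3,1
8,5
8,4,1
8,3,2
7,6
7,5,1
7,4,2
7,3,2,1
6,5,2
6,4,3
6,4,2,1
5,4,3,1
That's 18 in total.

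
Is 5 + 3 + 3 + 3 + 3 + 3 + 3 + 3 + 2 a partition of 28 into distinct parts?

No

The parts sum to 28, and the condition 'all summands are distinct' is violated.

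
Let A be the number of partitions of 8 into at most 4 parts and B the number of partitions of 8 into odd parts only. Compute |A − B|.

Partitions of 8 into at most 4 parts: 15.
Partitions of 8 into odd parts only: 6.
|15 − 6| = 9.

9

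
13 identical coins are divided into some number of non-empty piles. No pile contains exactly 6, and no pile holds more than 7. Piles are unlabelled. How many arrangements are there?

There are too many to list fully; the first 12 (by largest part) are:
7, 5, 1
7, 4, 2
7, 4, 1, 1
7, 3, 3
7, 3, 2, 1
7, 3, 1, 1, 1
7, 2, 2, 2
7, 2, 2, 1, 1
7, 2, 1, 1, 1, 1
7, 1, 1, 1, 1, 1, 1
5, 5, 3
5, 5, 2, 1
…and 55 more, for 67 total.

67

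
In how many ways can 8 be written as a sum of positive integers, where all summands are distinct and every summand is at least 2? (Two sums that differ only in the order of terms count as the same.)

The partitions of 8 that satisfy the conditions:
8
2,6
3,5
Counting gives 3.

3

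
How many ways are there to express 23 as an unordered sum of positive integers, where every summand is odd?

Counting exhaustively, 104 partitions satisfy the conditions.

104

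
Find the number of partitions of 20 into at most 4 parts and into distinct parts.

A partial list (first 12 by largest part):
20
19 + 1
18 + 2
17 + 3
17 + 2 + 1
16 + 4
16 + 3 + 1
15 + 5
15 + 4 + 1
15 + 3 + 2
14 + 6
14 + 5 + 1
…and 45 more, for 57 total.

57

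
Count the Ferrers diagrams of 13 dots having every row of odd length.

Listing the qualifying partitions of 13:
13
1 + 1 + 11
1 + 3 + 9
1 + 1 + 1 + 1 + 9
1 + 5 + 7
3 + 3 + 7
1 + 1 + 1 + 3 + 7
1 + 1 + 1 + 1 + 1 + 1 + 7
3 + 5 + 5
1 + 1 + 1 + 5 + 5
1 + 1 + 3 + 3 + 5
1 + 1 + 1 + 1 + 1 + 3 + 5
1 + 1 + 1 + 1 + 1 + 1 + 1 + 1 + 5
1 + 3 + 3 + 3 + 3
1 + 1 + 1 + 1 + 3 + 3 + 3
1 + 1 + 1 + 1 + 1 + 1 + 1 + 3 + 3
1 + 1 + 1 + 1 + 1 + 1 + 1 + 1 + 1 + 1 + 3
1 + 1 + 1 + 1 + 1 + 1 + 1 + 1 + 1 + 1 + 1 + 1 + 1
Counting gives 18.

18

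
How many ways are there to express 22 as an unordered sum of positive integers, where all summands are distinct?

89

Systematic enumeration (by largest part, then next-largest, …) yields 89.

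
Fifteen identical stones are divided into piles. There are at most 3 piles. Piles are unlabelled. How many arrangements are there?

There are too many to list fully; the first 12 (by largest part) are:
15
14,1
13,2
13,1,1
12,3
12,2,1
11,4
11,3,1
11,2,2
10,5
10,4,1
10,3,2
…and 15 more, for 27 total.

27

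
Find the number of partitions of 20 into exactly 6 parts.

90

Direct enumeration gives 90 partitions.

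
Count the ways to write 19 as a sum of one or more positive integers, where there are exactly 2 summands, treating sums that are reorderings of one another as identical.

9

Enumerating:
18, 1
17, 2
16, 3
15, 4
14, 5
13, 6
12, 7
11, 8
10, 9
That's 9 in total.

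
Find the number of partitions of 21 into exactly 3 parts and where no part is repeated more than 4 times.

37

There are too many to list fully; the first 12 (by largest part) are:
19 + 1 + 1
18 + 2 + 1
17 + 3 + 1
17 + 2 + 2
16 + 4 + 1
16 + 3 + 2
15 + 5 + 1
15 + 4 + 2
15 + 3 + 3
14 + 6 + 1
14 + 5 + 2
14 + 4 + 3
…and 25 more, for 37 total.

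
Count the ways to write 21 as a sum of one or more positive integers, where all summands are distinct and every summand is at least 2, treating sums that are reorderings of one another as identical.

41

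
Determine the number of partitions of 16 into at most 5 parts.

101

Enumerating by decreasing first part gives 101 partitions in all.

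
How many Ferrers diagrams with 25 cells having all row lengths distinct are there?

142

Direct enumeration gives 142 partitions.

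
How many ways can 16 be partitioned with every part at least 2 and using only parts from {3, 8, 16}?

2

Listing the qualifying partitions of 16:
16
8 + 8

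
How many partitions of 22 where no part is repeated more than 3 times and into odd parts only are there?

There are too many to list fully; the first 12 (by largest part) are:
21+1
19+3
19+1+1+1
17+5
17+3+1+1
15+7
15+5+1+1
15+3+3+1
13+9
13+7+1+1
13+5+3+1
13+3+3+3
…and 24 more, for 36 total.

36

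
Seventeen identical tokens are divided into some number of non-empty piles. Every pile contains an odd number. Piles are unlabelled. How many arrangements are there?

38

A partial list (first 12 by largest part):
17
15+1+1
13+3+1
13+1+1+1+1
11+5+1
11+3+3
11+3+1+1+1
11+1+1+1+1+1+1
9+7+1
9+5+3
9+5+1+1+1
9+3+3+1+1
…and 26 more, for 38 total.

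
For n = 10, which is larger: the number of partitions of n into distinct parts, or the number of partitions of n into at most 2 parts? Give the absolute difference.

4

Partitions of 10 into distinct parts: 10.
Partitions of 10 into at most 2 parts: 6.
|10 − 6| = 4.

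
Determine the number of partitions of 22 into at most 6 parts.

A full systematic count gives 391.

391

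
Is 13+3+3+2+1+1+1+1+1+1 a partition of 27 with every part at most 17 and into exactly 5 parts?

No

The parts sum to 27, and the condition 'there are exactly 5 summands' is violated.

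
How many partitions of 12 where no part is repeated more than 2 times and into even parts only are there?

Enumerating:
12
2,10
4,8
2,2,8
6,6
2,4,6
2,2,4,4
That's 7 in total.

7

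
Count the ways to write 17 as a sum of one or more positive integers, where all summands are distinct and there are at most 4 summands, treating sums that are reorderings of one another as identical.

36

A partial list (first 12 by largest part):
17
16, 1
15, 2
14, 3
14, 2, 1
13, 4
13, 3, 1
12, 5
12, 4, 1
12, 3, 2
11, 6
11, 5, 1
…and 24 more, for 36 total.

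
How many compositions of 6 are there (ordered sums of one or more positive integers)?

32

Each of the 5 gaps between 6 units is either a break or not: 2^5 = 32.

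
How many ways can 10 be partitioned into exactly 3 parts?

8

The partitions of 10 that satisfy the conditions:
1,1,8
1,2,7
1,3,6
2,2,6
1,4,5
2,3,5
2,4,4
3,3,4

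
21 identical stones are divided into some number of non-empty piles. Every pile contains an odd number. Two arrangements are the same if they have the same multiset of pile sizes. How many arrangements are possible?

76

A full systematic count gives 76.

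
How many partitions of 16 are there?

231

Enumerating by decreasing first part gives 231 partitions in all.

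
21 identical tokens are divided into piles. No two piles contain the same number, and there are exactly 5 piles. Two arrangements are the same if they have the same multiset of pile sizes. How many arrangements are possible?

Enumerating:
1 + 2 + 3 + 4 + 11
1 + 2 + 3 + 5 + 10
1 + 2 + 3 + 6 + 9
1 + 2 + 4 + 5 + 9
1 + 2 + 3 + 7 + 8
1 + 2 + 4 + 6 + 8
1 + 3 + 4 + 5 + 8
1 + 2 + 5 + 6 + 7
1 + 3 + 4 + 6 + 7
2 + 3 + 4 + 5 + 7
Counting gives 10.

10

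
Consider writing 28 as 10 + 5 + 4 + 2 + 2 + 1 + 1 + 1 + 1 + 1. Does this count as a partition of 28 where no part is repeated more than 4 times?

No

The parts sum to 28, and the condition 'no summand is used more than 4 times' is violated.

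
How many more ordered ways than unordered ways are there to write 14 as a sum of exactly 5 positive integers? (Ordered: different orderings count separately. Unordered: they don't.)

692

Ordered (compositions into 5 parts): C(13,4) = 715.
Unordered (partitions into 5 parts): 23.
Difference: 715 − 23 = 692.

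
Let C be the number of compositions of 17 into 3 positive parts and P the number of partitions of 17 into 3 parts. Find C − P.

Compositions: C(16,2) = 120.
Unordered (partitions into 3 parts): 24.
Difference: 120 − 24 = 96.

96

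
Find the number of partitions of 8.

22

The partitions of 8 that satisfy the conditions:
8
7 + 1
6 + 2
6 + 1 + 1
5 + 3
5 + 2 + 1
5 + 1 + 1 + 1
4 + 4
4 + 3 + 1
4 + 2 + 2
4 + 2 + 1 + 1
4 + 1 + 1 + 1 + 1
3 + 3 + 2
3 + 3 + 1 + 1
3 + 2 + 2 + 1
3 + 2 + 1 + 1 + 1
3 + 1 + 1 + 1 + 1 + 1
2 + 2 + 2 + 2
2 + 2 + 2 + 1 + 1
2 + 2 + 1 + 1 + 1 + 1
2 + 1 + 1 + 1 + 1 + 1 + 1
1 + 1 + 1 + 1 + 1 + 1 + 1 + 1
That's 22 in total.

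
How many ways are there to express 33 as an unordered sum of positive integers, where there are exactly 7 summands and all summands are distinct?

Enumerating:
12, 6, 5, 4, 3, 2, 1
11, 7, 5, 4, 3, 2, 1
10, 8, 5, 4, 3, 2, 1
10, 7, 6, 4, 3, 2, 1
9, 8, 6, 4, 3, 2, 1
9, 7, 6, 5, 3, 2, 1
8, 7, 6, 5, 4, 2, 1
That's 7 in total.

7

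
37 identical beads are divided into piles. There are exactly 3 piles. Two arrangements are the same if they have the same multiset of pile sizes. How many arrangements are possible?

114

Direct enumeration gives 114 partitions.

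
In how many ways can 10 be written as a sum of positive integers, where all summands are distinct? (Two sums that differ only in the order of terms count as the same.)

10

They are:
10
9 + 1
8 + 2
7 + 3
7 + 2 + 1
6 + 4
6 + 3 + 1
5 + 4 + 1
5 + 3 + 2
4 + 3 + 2 + 1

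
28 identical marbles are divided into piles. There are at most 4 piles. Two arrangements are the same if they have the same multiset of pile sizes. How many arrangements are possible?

249

Systematic enumeration (by largest part, then next-largest, …) yields 249.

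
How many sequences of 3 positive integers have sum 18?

By stars and bars with positive parts, the count is C(17,2) = 136.

136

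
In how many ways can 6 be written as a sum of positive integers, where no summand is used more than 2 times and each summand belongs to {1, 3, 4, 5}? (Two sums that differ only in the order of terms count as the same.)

Enumerating:
5,1
4,1,1
3,3
Counting gives 3.

3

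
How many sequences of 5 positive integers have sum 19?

3060

Place 4 bars in the 18 internal gaps of a row of 19 dots: C(18,4) = 3060.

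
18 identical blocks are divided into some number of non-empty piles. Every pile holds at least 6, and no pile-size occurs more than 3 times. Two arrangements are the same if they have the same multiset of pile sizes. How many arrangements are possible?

6

The partitions of 18 that satisfy the conditions:
18
12+6
11+7
10+8
9+9
6+6+6
That's 6 in total.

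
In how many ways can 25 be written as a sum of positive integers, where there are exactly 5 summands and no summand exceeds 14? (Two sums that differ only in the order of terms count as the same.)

165

There are 165 such partitions.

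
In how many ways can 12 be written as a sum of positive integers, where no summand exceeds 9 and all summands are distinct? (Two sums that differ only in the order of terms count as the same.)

12

They are:
9,3
9,2,1
8,4
8,3,1
7,5
7,4,1
7,3,2
6,5,1
6,4,2
6,3,2,1
5,4,3
5,4,2,1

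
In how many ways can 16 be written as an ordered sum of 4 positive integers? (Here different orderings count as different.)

455

Equivalently, choose which 3 of the 15 gaps become plus signs: C(15,3) = 455.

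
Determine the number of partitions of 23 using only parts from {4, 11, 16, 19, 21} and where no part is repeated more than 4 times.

2

Enumerating:
4 + 19
4 + 4 + 4 + 11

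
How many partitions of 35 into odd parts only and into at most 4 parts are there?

31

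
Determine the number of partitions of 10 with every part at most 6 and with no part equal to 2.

The partitions of 10 that satisfy the conditions:
4, 6
1, 3, 6
1, 1, 1, 1, 6
5, 5
1, 4, 5
1, 1, 3, 5
1, 1, 1, 1, 1, 5
1, 1, 4, 4
3, 3, 4
1, 1, 1, 3, 4
1, 1, 1, 1, 1, 1, 4
1, 3, 3, 3
1, 1, 1, 1, 3, 3
1, 1, 1, 1, 1, 1, 1, 3
1, 1, 1, 1, 1, 1, 1, 1, 1, 1

15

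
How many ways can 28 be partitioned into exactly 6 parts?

391

Counting exhaustively, 391 partitions satisfy the conditions.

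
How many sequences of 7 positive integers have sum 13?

924

By stars and bars with positive parts, the count is C(12,6) = 924.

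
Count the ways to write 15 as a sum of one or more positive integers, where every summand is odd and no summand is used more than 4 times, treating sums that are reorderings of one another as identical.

16

Listing the qualifying partitions of 15:
15
13, 1, 1
11, 3, 1
11, 1, 1, 1, 1
9, 5, 1
9, 3, 3
9, 3, 1, 1, 1
7, 7, 1
7, 5, 3
7, 5, 1, 1, 1
7, 3, 3, 1, 1
5, 5, 5
5, 5, 3, 1, 1
5, 3, 3, 3, 1
5, 3, 3, 1, 1, 1, 1
3, 3, 3, 3, 1, 1, 1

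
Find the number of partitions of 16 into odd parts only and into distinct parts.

5

Listing the qualifying partitions of 16:
1 + 15
3 + 13
5 + 11
7 + 9
1 + 3 + 5 + 7
That's 5 in total.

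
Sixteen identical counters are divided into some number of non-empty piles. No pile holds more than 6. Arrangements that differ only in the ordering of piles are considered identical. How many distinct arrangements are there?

136

Counting exhaustively, 136 partitions satisfy the conditions.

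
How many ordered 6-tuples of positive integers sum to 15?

2002

By stars and bars with positive parts, the count is C(14,5) = 2002.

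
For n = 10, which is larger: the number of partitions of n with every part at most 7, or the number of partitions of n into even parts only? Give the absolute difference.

31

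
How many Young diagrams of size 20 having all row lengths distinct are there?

64

A partial list (first 12 by largest part):
20
19+1
18+2
17+3
17+2+1
16+4
16+3+1
15+5
15+4+1
15+3+2
14+6
14+5+1
…and 52 more, for 64 total.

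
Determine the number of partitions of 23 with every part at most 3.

56

There are too many to list fully; the first 12 (by largest part) are:
3,3,3,3,3,3,3,2
3,3,3,3,3,3,3,1,1
3,3,3,3,3,3,2,2,1
3,3,3,3,3,3,2,1,1,1
3,3,3,3,3,3,1,1,1,1,1
3,3,3,3,3,2,2,2,2
3,3,3,3,3,2,2,2,1,1
3,3,3,3,3,2,2,1,1,1,1
3,3,3,3,3,2,1,1,1,1,1,1
3,3,3,3,3,1,1,1,1,1,1,1,1
3,3,3,3,2,2,2,2,2,1
3,3,3,3,2,2,2,2,1,1,1
…and 44 more, for 56 total.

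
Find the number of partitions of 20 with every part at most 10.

530

Counting exhaustively, 530 partitions satisfy the conditions.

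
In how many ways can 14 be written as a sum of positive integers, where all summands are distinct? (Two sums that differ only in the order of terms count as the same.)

22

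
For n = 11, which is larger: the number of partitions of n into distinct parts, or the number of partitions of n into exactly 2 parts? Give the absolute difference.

7

Partitions of 11 into distinct parts: 12.
Partitions of 11 into exactly 2 parts: 5.
|12 − 5| = 7.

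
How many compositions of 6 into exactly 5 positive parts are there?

5

Equivalently, choose which 4 of the 5 gaps become plus signs: C(5,4) = 5.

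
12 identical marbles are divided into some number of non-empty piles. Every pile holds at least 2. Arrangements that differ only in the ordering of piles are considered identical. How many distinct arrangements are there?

21

The partitions of 12 that satisfy the conditions:
12
10,2
9,3
8,4
8,2,2
7,5
7,3,2
6,6
6,4,2
6,3,3
6,2,2,2
5,5,2
5,4,3
5,3,2,2
4,4,4
4,4,2,2
4,3,3,2
4,2,2,2,2
3,3,3,3
3,3,2,2,2
2,2,2,2,2,2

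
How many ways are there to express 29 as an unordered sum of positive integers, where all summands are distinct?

Enumerating by decreasing first part gives 256 partitions in all.

256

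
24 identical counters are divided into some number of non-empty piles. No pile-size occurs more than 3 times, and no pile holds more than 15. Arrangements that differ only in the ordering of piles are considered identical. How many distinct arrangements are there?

Counting exhaustively, 668 partitions satisfy the conditions.

668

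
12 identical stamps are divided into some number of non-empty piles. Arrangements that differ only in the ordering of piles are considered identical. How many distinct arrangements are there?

Systematic enumeration (by largest part, then next-largest, …) yields 77.

77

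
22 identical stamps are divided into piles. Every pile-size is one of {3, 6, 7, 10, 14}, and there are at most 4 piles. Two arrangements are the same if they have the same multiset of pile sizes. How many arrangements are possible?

They are:
10,6,6
10,6,3,3
7,6,6,3

3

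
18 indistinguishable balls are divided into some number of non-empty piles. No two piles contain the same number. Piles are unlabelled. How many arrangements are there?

A partial list (first 12 by largest part):
18
17,1
16,2
15,3
15,2,1
14,4
14,3,1
13,5
13,4,1
13,3,2
12,6
12,5,1
…and 34 more, for 46 total.

46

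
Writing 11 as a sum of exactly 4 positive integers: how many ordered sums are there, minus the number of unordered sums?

109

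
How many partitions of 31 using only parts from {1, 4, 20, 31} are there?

12

The partitions of 31 that satisfy the conditions:
31
20, 4, 4, 1, 1, 1
20, 4, 1, 1, 1, 1, 1, 1, 1
20, 1, 1, 1, 1, 1, 1, 1, 1, 1, 1, 1
4, 4, 4, 4, 4, 4, 4, 1, 1, 1
4, 4, 4, 4, 4, 4, 1, 1, 1, 1, 1, 1, 1
4, 4, 4, 4, 4, 1, 1, 1, 1, 1, 1, 1, 1, 1, 1, 1
4, 4, 4, 4, 1, 1, 1, 1, 1, 1, 1, 1, 1, 1, 1, 1, 1, 1, 1
4, 4, 4, 1, 1, 1, 1, 1, 1, 1, 1, 1, 1, 1, 1, 1, 1, 1, 1, 1, 1, 1
4, 4, 1, 1, 1, 1, 1, 1, 1, 1, 1, 1, 1, 1, 1, 1, 1, 1, 1, 1, 1, 1, 1, 1, 1
4, 1, 1, 1, 1, 1, 1, 1, 1, 1, 1, 1, 1, 1, 1, 1, 1, 1, 1, 1, 1, 1, 1, 1, 1, 1, 1, 1
1, 1, 1, 1, 1, 1, 1, 1, 1, 1, 1, 1, 1, 1, 1, 1, 1, 1, 1, 1, 1, 1, 1, 1, 1, 1, 1, 1, 1, 1, 1
That's 12 in total.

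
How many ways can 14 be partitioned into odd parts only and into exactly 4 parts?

They are:
1, 1, 1, 11
1, 1, 3, 9
1, 1, 5, 7
1, 3, 3, 7
1, 3, 5, 5
3, 3, 3, 5

6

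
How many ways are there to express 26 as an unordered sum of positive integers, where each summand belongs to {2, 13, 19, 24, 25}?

They are:
24 + 2
13 + 13
2 + 2 + 2 + 2 + 2 + 2 + 2 + 2 + 2 + 2 + 2 + 2 + 2

3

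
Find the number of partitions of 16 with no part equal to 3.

130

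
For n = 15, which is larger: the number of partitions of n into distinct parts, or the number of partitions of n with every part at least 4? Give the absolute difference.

19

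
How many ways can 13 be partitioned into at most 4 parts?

There are too many to list fully; the first 12 (by largest part) are:
13
12 + 1
11 + 2
11 + 1 + 1
10 + 3
10 + 2 + 1
10 + 1 + 1 + 1
9 + 4
9 + 3 + 1
9 + 2 + 2
9 + 2 + 1 + 1
8 + 5
…and 27 more, for 39 total.

39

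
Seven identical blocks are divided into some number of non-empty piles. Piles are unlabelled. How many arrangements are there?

15

They are:
7
6+1
5+2
5+1+1
4+3
4+2+1
4+1+1+1
3+3+1
3+2+2
3+2+1+1
3+1+1+1+1
2+2+2+1
2+2+1+1+1
2+1+1+1+1+1
1+1+1+1+1+1+1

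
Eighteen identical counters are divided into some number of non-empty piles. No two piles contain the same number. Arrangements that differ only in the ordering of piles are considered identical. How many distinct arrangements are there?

There are too many to list fully; the first 12 (by largest part) are:
18
17, 1
16, 2
15, 3
15, 2, 1
14, 4
14, 3, 1
13, 5
13, 4, 1
13, 3, 2
12, 6
12, 5, 1
…and 34 more, for 46 total.

46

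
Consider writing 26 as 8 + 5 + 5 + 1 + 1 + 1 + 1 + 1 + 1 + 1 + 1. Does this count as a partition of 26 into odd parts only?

No

The parts sum to 26, and the condition 'every summand is odd' is violated.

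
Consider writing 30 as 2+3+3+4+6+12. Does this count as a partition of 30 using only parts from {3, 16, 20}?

The parts sum to 30, and the condition 'each summand belongs to {3, 16, 20}' is violated.

No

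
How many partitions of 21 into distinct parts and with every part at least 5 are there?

10

Listing the qualifying partitions of 21:
21
16,5
15,6
14,7
13,8
12,9
11,10
10,6,5
9,7,5
8,7,6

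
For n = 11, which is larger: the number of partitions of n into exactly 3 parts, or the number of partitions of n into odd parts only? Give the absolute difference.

Partitions of 11 into exactly 3 parts: 10.
Partitions of 11 into odd parts only: 12.
|10 − 12| = 2.

2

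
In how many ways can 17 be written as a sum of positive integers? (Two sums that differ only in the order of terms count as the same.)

297

There are 297 such partitions.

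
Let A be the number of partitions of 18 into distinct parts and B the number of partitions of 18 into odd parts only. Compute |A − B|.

0

Partitions of 18 into distinct parts: 46.
Partitions of 18 into odd parts only: 46.
|46 − 46| = 0.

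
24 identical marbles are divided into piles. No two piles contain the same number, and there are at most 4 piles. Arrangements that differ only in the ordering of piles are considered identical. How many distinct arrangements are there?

96

Enumerating by decreasing first part gives 96 partitions in all.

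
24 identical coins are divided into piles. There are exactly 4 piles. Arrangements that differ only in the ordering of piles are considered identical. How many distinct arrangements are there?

108

Systematic enumeration (by largest part, then next-largest, …) yields 108.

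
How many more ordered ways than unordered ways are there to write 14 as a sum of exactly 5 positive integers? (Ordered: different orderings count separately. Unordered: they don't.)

692

Ordered (compositions into 5 parts): C(13,4) = 715.
Partitions of 14 into exactly 5 parts: 23.
Difference: 715 − 23 = 692.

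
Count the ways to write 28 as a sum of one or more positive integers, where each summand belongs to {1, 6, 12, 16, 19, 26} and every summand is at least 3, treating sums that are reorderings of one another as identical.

2

Listing the qualifying partitions of 28:
16+12
16+6+6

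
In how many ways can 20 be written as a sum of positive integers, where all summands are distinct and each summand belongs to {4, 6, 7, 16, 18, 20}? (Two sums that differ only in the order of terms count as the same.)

Enumerating:
20
16, 4
That's 2 in total.

2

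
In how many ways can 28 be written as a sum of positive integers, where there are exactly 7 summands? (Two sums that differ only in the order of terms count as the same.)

Direct enumeration gives 436 partitions.

436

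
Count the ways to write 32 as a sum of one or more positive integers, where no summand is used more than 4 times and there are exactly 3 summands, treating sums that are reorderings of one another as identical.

85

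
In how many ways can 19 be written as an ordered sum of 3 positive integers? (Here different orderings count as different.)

153

Equivalently, choose which 2 of the 18 gaps become plus signs: C(18,2) = 153.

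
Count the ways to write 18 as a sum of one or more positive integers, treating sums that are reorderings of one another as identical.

385

Systematic enumeration (by largest part, then next-largest, …) yields 385.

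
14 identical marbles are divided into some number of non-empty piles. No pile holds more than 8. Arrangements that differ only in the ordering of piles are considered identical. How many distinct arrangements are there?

116

Direct enumeration gives 116 partitions.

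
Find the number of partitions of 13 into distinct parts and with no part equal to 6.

Enumerating:
13
1, 12
2, 11
3, 10
1, 2, 10
4, 9
1, 3, 9
5, 8
1, 4, 8
2, 3, 8
1, 5, 7
2, 4, 7
1, 2, 3, 7
1, 3, 4, 5
Counting gives 14.

14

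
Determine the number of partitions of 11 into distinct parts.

The partitions of 11 that satisfy the conditions:
11
1 + 10
2 + 9
3 + 8
1 + 2 + 8
4 + 7
1 + 3 + 7
5 + 6
1 + 4 + 6
2 + 3 + 6
2 + 4 + 5
1 + 2 + 3 + 5

12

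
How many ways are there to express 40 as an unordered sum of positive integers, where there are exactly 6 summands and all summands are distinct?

Counting exhaustively, 235 partitions satisfy the conditions.

235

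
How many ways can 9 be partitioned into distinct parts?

8

The partitions of 9 that satisfy the conditions:
9
8 + 1
7 + 2
6 + 3
6 + 2 + 1
5 + 4
5 + 3 + 1
4 + 3 + 2
That's 8 in total.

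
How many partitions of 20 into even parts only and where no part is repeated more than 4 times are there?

34

A partial list (first 12 by largest part):
20
18+2
16+4
16+2+2
14+6
14+4+2
14+2+2+2
12+8
12+6+2
12+4+4
12+4+2+2
12+2+2+2+2
…and 22 more, for 34 total.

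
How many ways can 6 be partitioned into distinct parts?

4

The partitions of 6 that satisfy the conditions:
6
1,5
2,4
1,2,3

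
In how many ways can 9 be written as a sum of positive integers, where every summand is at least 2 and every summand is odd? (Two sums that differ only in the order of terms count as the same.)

Listing the qualifying partitions of 9:
9
3, 3, 3

2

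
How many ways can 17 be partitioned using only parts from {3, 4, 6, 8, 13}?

5

They are:
13,4
8,6,3
8,3,3,3
6,4,4,3
4,4,3,3,3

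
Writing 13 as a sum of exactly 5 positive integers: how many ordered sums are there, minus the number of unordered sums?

Ordered (compositions into 5 parts): C(12,4) = 495.
Unordered (partitions into 5 parts): 18.
Difference: 495 − 18 = 477.

477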